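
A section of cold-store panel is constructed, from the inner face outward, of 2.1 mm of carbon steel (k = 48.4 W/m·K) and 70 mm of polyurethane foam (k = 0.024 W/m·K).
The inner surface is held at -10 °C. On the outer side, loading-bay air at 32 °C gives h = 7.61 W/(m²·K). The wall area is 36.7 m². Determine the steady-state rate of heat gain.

Q ≈ 506 W

Thermal resistances in series:
R_carbon steel = L/(kA) = 0.0021/(48.4×36.7) = 1.182×10^-6 K/W
R_polyurethane foam = L/(kA) = 0.07/(0.024×36.7) = 0.07947 K/W
R_outer film = 1/(h_o·A) = 1/(7.61×36.7) = 0.003581 K/W
R_total = 0.08305 K/W
Q = ΔT / R_total = 42 / 0.08305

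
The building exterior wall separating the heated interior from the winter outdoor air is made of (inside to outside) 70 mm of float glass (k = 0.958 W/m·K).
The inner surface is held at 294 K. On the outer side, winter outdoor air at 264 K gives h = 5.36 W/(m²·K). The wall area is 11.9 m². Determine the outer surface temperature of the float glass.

Series thermal resistances:
R_float glass = L/(kA) = 0.07/(0.958×11.9) = 0.00614 K/W
R_outer film = 1/(h_o·A) = 1/(5.36×11.9) = 0.01568 K/W
R_total = 0.02182 K/W;  Q = ΔT/R_total = 30/0.02182 = 1375 W
T_interface = T_inner − Q·ΣR(inner→interface) = 294 − 1380×0.00614

T ≈ 286 K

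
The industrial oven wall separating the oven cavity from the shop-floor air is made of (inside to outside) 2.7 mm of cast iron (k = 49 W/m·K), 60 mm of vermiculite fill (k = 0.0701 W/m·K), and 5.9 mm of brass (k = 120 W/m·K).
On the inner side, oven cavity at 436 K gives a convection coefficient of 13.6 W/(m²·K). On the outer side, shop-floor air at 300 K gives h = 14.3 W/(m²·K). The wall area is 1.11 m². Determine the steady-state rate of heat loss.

Q ≈ 151 W

Model the wall as resistances in series:
R_inner film = 1/(h_i·A) = 1/(13.6×1.11) = 0.06624 K/W
R_cast iron = L/(kA) = 0.0027/(49×1.11) = 4.964×10^-5 K/W
R_vermiculite fill = L/(kA) = 0.06/(0.0701×1.11) = 0.7711 K/W
R_brass = L/(kA) = 0.0059/(120×1.11) = 4.429×10^-5 K/W
R_outer film = 1/(h_o·A) = 1/(14.3×1.11) = 0.063 K/W
R_total = 0.9004 K/W
Q = ΔT / R_total = 136 / 0.9004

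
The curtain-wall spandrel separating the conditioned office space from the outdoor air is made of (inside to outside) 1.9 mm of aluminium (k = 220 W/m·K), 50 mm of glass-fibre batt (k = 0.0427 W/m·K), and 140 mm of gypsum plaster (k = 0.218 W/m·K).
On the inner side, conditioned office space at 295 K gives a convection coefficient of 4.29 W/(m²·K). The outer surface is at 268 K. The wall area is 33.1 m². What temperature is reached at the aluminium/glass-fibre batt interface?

Series thermal resistances:
R_inner film = 1/(h_i·A) = 1/(4.29×33.1) = 0.007042 K/W
R_aluminium = L/(kA) = 0.0019/(220×33.1) = 2.609×10^-7 K/W
R_glass-fibre batt = L/(kA) = 0.05/(0.0427×33.1) = 0.03538 K/W
R_gypsum plaster = L/(kA) = 0.14/(0.218×33.1) = 0.0194 K/W
R_total = 0.06182 K/W;  Q = ΔT/R_total = 27/0.06182 = 436.7 W
T_interface = T_inner − Q·ΣR(inner→interface) = 295 − 437×0.007043

T ≈ 292 K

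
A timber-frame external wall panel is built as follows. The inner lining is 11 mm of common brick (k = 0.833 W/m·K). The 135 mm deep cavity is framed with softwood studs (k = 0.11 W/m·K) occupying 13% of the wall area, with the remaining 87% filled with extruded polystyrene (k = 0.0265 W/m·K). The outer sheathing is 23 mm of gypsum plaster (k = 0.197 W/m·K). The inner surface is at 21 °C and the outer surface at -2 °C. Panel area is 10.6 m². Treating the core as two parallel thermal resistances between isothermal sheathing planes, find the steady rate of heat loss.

Q ≈ 65.1 W

Sheathing layers in series; stud and cavity paths in parallel between them.
R_inner = 0.011/(0.833×10.6) = 0.001246 K/W
R_stud  = 0.135/(0.11×0.13×10.6) = 0.8906 K/W
R_cav   = 0.135/(0.0265×0.87×10.6) = 0.5524 K/W
1/R_core = 1/R_stud + 1/R_cav → R_core = 0.3409 K/W
R_outer = 0.023/(0.197×10.6) = 0.01101 K/W
R_total = 0.3532 K/W
Q = ΔT/R_total = 23/0.3532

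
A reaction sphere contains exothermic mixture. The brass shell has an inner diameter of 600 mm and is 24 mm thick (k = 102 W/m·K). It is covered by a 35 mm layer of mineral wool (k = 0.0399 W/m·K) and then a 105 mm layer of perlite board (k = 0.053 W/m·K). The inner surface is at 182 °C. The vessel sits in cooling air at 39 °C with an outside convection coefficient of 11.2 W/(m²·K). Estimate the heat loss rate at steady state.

For a spherical shell R = (1/r₁ − 1/r₂)/(4πk); film R = 1/(h·4πr²). In series:
R_brass shell = (1/0.3 − 1/0.324)/(4π×102) = 1.926×10^-4 K/W
R_mineral wool = (1/0.324 − 1/0.359)/(4π×0.0399) = 0.6001 K/W
R_perlite board = (1/0.359 − 1/0.464)/(4π×0.053) = 0.9464 K/W
R_outer film = 1/(h·4πr_o²) = 1/(11.2×4π×0.464²) = 0.033 K/W
R_total = 1.58 K/W
Q = ΔT/R_total = 143/1.58

Q ≈ 90.5 W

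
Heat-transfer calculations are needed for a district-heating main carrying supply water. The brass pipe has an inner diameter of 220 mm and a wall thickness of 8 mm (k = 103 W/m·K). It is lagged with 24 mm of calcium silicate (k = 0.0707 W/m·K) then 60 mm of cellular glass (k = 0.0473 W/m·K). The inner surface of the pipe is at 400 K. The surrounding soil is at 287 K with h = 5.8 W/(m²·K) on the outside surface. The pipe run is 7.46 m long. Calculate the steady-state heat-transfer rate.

Q ≈ 485 W

Cylindrical conduction, so R = ln(r₂/r₁)/(2πkL) per layer, in series:
R_brass pipe wall = ln(118/110)/(2π×103×7.46) = 1.454×10^-5 K/W
R_calcium silicate = ln(142/118)/(2π×0.0707×7.46) = 0.05587 K/W
R_cellular glass = ln(202/142)/(2π×0.0473×7.46) = 0.159 K/W
R_outer film = 1/(h_o·2πr_oL) = 1/(5.8×2π×0.202×7.46) = 0.01821 K/W
R_total = 0.2331 K/W
Q = ΔT/R_total = 113/0.2331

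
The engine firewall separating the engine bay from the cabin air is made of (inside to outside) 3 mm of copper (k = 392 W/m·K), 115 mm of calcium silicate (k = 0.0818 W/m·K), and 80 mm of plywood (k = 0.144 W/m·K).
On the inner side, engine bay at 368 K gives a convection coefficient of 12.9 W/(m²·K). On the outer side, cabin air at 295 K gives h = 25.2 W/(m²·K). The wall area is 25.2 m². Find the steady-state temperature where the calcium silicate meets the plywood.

Series thermal resistances:
R_inner film = 1/(h_i·A) = 1/(12.9×25.2) = 0.003076 K/W
R_copper = L/(kA) = 0.003/(392×25.2) = 3.037×10^-7 K/W
R_calcium silicate = L/(kA) = 0.115/(0.0818×25.2) = 0.05579 K/W
R_plywood = L/(kA) = 0.08/(0.144×25.2) = 0.02205 K/W
R_outer film = 1/(h_o·A) = 1/(25.2×25.2) = 0.001575 K/W
R_total = 0.08249 K/W;  Q = ΔT/R_total = 73/0.08249 = 885 W
T_interface = T_inner − Q·ΣR(inner→interface) = 368 − 885×0.05886

T ≈ 316 K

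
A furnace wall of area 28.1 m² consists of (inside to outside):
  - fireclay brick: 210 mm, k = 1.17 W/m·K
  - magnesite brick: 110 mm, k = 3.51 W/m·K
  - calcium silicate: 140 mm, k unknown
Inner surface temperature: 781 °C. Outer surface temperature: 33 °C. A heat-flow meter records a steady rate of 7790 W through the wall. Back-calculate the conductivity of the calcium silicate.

k ≈ 0.0563 W/(m·K)

Thermal resistances in series:
R_fireclay brick = L/(kA) = 0.21/(1.17×28.1) = 0.006387 K/W
R_magnesite brick = L/(kA) = 0.11/(3.51×28.1) = 0.001115 K/W
Sum of known resistances R_other = 0.007503 K/W
Total R = ΔT/Q = 748/7790 = 0.09602 K/W
R_calcium silicate = R_total − R_other = 0.08852 K/W
k = L/(R·A) = 0.14/(0.08852×28.1)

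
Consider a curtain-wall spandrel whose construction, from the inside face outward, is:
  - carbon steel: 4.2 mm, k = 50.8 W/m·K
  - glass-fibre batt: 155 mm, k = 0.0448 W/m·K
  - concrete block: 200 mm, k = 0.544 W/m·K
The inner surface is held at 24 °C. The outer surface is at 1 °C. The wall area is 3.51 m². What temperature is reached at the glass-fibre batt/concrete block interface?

Treating each layer as a thermal resistance in series:
R_carbon steel = L/(kA) = 0.0042/(50.8×3.51) = 2.355×10^-5 K/W
R_glass-fibre batt = L/(kA) = 0.155/(0.0448×3.51) = 0.9857 K/W
R_concrete block = L/(kA) = 0.2/(0.544×3.51) = 0.1047 K/W
R_total = 1.09 K/W;  Q = ΔT/R_total = 23/1.09 = 21.09 W
T_interface = T_inner − Q·ΣR(inner→interface) = 24 − 21.1×0.9857

T ≈ 3.21 °C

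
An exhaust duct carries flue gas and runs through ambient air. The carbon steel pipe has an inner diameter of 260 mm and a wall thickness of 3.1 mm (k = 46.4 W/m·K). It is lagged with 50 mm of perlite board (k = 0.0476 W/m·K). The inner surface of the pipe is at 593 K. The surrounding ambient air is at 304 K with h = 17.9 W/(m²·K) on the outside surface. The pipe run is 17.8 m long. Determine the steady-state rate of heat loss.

Radial resistances (cylindrical: R_cond = ln(r_o/r_i)/(2πkL), R_conv = 1/(h·2πrL)):
R_carbon steel pipe wall = ln(133.1/130)/(2π×46.4×17.8) = 4.541×10^-6 K/W
R_perlite board = ln(183.1/133.1)/(2π×0.0476×17.8) = 0.05991 K/W
R_outer film = 1/(h_o·2πr_oL) = 1/(17.9×2π×0.1831×17.8) = 0.002728 K/W
R_total = 0.06264 K/W
Q = ΔT/R_total = 289/0.06264

Q ≈ 4610 W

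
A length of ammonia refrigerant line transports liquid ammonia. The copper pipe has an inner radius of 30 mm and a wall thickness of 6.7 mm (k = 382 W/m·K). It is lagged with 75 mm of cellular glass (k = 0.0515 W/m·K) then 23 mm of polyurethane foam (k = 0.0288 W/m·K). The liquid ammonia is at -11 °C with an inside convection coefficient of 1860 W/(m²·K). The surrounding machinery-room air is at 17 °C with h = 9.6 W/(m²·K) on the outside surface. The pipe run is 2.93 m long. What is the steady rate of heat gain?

Q ≈ 17.8 W

Radial resistances (cylindrical: R_cond = ln(r_o/r_i)/(2πkL), R_conv = 1/(h·2πrL)):
R_inner film = 1/(h_i·2πr₁L) = 1/(1860×2π×0.03×2.93) = 9.735×10^-4 K/W
R_copper pipe wall = ln(36.7/30)/(2π×382×2.93) = 2.866×10^-5 K/W
R_cellular glass = ln(111.7/36.7)/(2π×0.0515×2.93) = 1.174 K/W
R_polyurethane foam = ln(134.7/111.7)/(2π×0.0288×2.93) = 0.3531 K/W
R_outer film = 1/(h_o·2πr_oL) = 1/(9.6×2π×0.1347×2.93) = 0.04201 K/W
R_total = 1.57 K/W
Q = ΔT/R_total = 28/1.57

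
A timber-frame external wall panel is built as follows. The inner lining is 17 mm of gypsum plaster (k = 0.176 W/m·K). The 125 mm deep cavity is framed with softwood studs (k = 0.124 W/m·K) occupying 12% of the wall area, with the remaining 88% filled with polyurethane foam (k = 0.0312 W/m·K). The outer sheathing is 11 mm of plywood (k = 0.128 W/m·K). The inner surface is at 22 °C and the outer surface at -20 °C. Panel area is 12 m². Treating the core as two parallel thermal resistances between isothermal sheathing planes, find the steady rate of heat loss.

Sheathing layers in series; stud and cavity paths in parallel between them.
R_inner = 0.017/(0.176×12) = 0.008049 K/W
R_stud  = 0.125/(0.124×0.12×12) = 0.7 K/W
R_cav   = 0.125/(0.0312×0.88×12) = 0.3794 K/W
1/R_core = 1/R_stud + 1/R_cav → R_core = 0.246 K/W
R_outer = 0.011/(0.128×12) = 0.007161 K/W
R_total = 0.2613 K/W
Q = ΔT/R_total = 42/0.2613

Q ≈ 161 W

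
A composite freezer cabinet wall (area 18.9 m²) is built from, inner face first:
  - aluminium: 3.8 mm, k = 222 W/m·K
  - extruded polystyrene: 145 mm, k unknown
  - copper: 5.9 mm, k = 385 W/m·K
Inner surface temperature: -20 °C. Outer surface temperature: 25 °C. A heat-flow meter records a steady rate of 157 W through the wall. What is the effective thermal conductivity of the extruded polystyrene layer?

Series thermal resistances:
R_aluminium = L/(kA) = 0.0038/(222×18.9) = 9.057×10^-7 K/W
R_copper = L/(kA) = 0.0059/(385×18.9) = 8.108×10^-7 K/W
Sum of known resistances R_other = 1.716×10^-6 K/W
Total R = ΔT/Q = 45/157 = 0.2866 K/W
R_extruded polystyrene = R_total − R_other = 0.2866 K/W
k = L/(R·A) = 0.145/(0.2866×18.9)

k ≈ 0.0268 W/(m·K)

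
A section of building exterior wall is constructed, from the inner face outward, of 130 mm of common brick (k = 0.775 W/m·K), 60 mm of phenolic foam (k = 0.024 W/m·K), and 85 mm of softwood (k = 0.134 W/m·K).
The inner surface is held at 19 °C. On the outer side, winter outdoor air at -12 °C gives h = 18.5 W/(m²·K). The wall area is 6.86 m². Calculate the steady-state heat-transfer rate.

Model the wall as resistances in series:
R_common brick = L/(kA) = 0.13/(0.775×6.86) = 0.02445 K/W
R_phenolic foam = L/(kA) = 0.06/(0.024×6.86) = 0.3644 K/W
R_softwood = L/(kA) = 0.085/(0.134×6.86) = 0.09247 K/W
R_outer film = 1/(h_o·A) = 1/(18.5×6.86) = 0.00788 K/W
R_total = 0.4892 K/W
Q = ΔT / R_total = 31 / 0.4892

Q ≈ 63.4 W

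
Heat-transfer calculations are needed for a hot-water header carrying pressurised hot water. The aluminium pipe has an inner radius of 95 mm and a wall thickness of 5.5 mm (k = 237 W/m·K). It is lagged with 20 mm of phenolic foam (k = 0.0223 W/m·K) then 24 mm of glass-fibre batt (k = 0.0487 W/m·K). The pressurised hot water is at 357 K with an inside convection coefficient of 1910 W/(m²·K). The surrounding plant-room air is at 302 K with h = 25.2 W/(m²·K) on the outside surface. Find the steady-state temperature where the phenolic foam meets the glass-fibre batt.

T ≈ 320 K

Treating each annulus and film as a series resistance:
R_inner film = 1/(h_i·2πr₁L) = 1/(1910×2π×0.095×1) = 8.771×10^-4 K/W
R_aluminium pipe wall = ln(100.5/95)/(2π×237×1) = 3.779×10^-5 K/W
R_phenolic foam = ln(120.5/100.5)/(2π×0.0223×1) = 1.295 K/W
R_glass-fibre batt = ln(144.5/120.5)/(2π×0.0487×1) = 0.5936 K/W
R_outer film = 1/(h_o·2πr_oL) = 1/(25.2×2π×0.1445×1) = 0.04371 K/W
R_total = 1.934 K/W
Q = ΔT/R_total = 55/1.934
Q = 28.4 W/m
T_interface = T_inner − Q·ΣR(inner→interface) = 357 − 28.4×1.296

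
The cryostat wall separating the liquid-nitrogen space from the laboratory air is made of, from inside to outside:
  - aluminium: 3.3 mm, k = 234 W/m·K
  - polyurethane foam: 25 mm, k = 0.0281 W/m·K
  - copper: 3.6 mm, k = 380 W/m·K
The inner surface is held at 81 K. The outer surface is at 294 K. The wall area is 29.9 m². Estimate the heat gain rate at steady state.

Q ≈ 7160 W

Thermal resistances in series:
R_aluminium = L/(kA) = 0.0033/(234×29.9) = 4.717×10^-7 K/W
R_polyurethane foam = L/(kA) = 0.025/(0.0281×29.9) = 0.02976 K/W
R_copper = L/(kA) = 0.0036/(380×29.9) = 3.168×10^-7 K/W
R_total = 0.02976 K/W
Q = ΔT / R_total = 213 / 0.02976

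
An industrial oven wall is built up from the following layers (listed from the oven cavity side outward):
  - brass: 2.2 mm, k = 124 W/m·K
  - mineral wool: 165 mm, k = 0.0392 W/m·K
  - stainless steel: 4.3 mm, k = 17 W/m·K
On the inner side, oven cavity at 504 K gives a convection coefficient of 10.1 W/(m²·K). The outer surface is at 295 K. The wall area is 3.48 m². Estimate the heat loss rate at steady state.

Treating each layer as a thermal resistance in series:
R_inner film = 1/(h_i·A) = 1/(10.1×3.48) = 0.02845 K/W
R_brass = L/(kA) = 0.0022/(124×3.48) = 5.098×10^-6 K/W
R_mineral wool = L/(kA) = 0.165/(0.0392×3.48) = 1.21 K/W
R_stainless steel = L/(kA) = 0.0043/(17×3.48) = 7.268×10^-5 K/W
R_total = 1.238 K/W
Q = ΔT / R_total = 209 / 1.238

Q ≈ 169 W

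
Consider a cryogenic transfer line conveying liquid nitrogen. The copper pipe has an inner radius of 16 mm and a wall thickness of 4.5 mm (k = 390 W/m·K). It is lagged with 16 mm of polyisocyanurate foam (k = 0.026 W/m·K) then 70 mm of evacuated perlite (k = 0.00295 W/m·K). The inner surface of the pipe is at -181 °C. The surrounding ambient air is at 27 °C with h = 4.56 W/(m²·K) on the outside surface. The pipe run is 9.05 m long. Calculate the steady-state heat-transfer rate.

Q ≈ 30.5 W

Radial resistances (cylindrical: R_cond = ln(r_o/r_i)/(2πkL), R_conv = 1/(h·2πrL)):
R_copper pipe wall = ln(20.5/16)/(2π×390×9.05) = 1.118×10^-5 K/W
R_polyisocyanurate foam = ln(36.5/20.5)/(2π×0.026×9.05) = 0.3902 K/W
R_evacuated perlite = ln(106.5/36.5)/(2π×0.00295×9.05) = 6.384 K/W
R_outer film = 1/(h_o·2πr_oL) = 1/(4.56×2π×0.1065×9.05) = 0.03621 K/W
R_total = 6.81 K/W
Q = ΔT/R_total = 208/6.81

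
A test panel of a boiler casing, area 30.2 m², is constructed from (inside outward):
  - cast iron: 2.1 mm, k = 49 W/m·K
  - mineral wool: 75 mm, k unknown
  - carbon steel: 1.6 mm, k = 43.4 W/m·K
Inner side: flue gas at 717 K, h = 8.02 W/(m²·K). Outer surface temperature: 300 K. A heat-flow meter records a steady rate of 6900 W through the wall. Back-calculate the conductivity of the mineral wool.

k ≈ 0.0441 W/(m·K)

Thermal resistances in series:
R_inner film = 1/(h_i·A) = 1/(8.02×30.2) = 0.004129 K/W
R_cast iron = L/(kA) = 0.0021/(49×30.2) = 1.419×10^-6 K/W
R_carbon steel = L/(kA) = 0.0016/(43.4×30.2) = 1.221×10^-6 K/W
Sum of known resistances R_other = 0.004131 K/W
Total R = ΔT/Q = 417/6900 = 0.06043 K/W
R_mineral wool = R_total − R_other = 0.0563 K/W
k = L/(R·A) = 0.075/(0.0563×30.2)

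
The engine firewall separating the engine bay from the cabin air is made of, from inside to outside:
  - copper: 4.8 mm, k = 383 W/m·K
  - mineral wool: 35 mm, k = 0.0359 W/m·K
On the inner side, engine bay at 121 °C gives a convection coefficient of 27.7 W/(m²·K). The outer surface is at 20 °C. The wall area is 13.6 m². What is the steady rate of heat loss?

Q ≈ 1360 W

Series thermal resistances:
R_inner film = 1/(h_i·A) = 1/(27.7×13.6) = 0.002654 K/W
R_copper = L/(kA) = 0.0048/(383×13.6) = 9.215×10^-7 K/W
R_mineral wool = L/(kA) = 0.035/(0.0359×13.6) = 0.07169 K/W
R_total = 0.07434 K/W
Q = ΔT / R_total = 101 / 0.07434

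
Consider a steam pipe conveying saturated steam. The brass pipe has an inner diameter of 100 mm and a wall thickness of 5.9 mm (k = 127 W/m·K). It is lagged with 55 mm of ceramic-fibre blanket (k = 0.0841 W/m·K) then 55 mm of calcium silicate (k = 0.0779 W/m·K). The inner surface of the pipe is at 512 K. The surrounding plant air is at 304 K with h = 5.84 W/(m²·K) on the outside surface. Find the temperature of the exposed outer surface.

T ≈ 319 K

Radial resistances (cylindrical: R_cond = ln(r_o/r_i)/(2πkL), R_conv = 1/(h·2πrL)):
R_brass pipe wall = ln(55.9/50)/(2π×127×1) = 1.398×10^-4 K/W
R_ceramic-fibre blanket = ln(110.9/55.9)/(2π×0.0841×1) = 1.296 K/W
R_calcium silicate = ln(165.9/110.9)/(2π×0.0779×1) = 0.8229 K/W
R_outer film = 1/(h_o·2πr_oL) = 1/(5.84×2π×0.1659×1) = 0.1643 K/W
R_total = 2.284 K/W
Q = ΔT/R_total = 208/2.284
Q = 91.1 W/m
T_interface = T_inner − Q·ΣR(inner→interface) = 512 − 91.1×2.119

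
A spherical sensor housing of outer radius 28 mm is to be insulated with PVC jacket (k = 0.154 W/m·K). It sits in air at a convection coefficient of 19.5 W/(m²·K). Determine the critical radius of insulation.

r_cr ≈ 15.8 mm

For a sphere r_cr = 2k/h = 2×0.154/19.5
r_cr = 15.8 mm; since the bare radius (28 mm) is above r_cr, any added insulation will reduce heat loss.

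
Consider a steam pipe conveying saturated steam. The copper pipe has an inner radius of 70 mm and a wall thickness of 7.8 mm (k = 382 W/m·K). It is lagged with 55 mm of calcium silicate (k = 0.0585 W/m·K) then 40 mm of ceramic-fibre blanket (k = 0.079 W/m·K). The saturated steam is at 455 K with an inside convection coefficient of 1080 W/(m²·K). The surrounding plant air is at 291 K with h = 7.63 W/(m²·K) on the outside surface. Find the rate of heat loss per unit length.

q′ ≈ 77.8 W/m

Cylindrical conduction, so R = ln(r₂/r₁)/(2πkL) per layer, in series:
R_inner film = 1/(h_i·2πr₁L) = 1/(1080×2π×0.07×1) = 0.002105 K/W
R_copper pipe wall = ln(77.8/70)/(2π×382×1) = 4.402×10^-5 K/W
R_calcium silicate = ln(132.8/77.8)/(2π×0.0585×1) = 1.455 K/W
R_ceramic-fibre blanket = ln(172.8/132.8)/(2π×0.079×1) = 0.5304 K/W
R_outer film = 1/(h_o·2πr_oL) = 1/(7.63×2π×0.1728×1) = 0.1207 K/W
R_total = 2.108 K/W
Q = ΔT/R_total = 164/2.108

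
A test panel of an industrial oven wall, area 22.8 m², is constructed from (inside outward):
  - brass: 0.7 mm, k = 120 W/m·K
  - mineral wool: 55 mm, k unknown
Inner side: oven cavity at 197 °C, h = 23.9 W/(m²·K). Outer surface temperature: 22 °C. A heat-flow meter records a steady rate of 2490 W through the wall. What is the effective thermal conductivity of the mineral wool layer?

k ≈ 0.0352 W/(m·K)

Model the wall as resistances in series:
R_inner film = 1/(h_i·A) = 1/(23.9×22.8) = 0.001835 K/W
R_brass = L/(kA) = 0.0007/(120×22.8) = 2.558×10^-7 K/W
Sum of known resistances R_other = 0.001835 K/W
Total R = ΔT/Q = 175/2490 = 0.07028 K/W
R_mineral wool = R_total − R_other = 0.06845 K/W
k = L/(R·A) = 0.055/(0.06845×22.8)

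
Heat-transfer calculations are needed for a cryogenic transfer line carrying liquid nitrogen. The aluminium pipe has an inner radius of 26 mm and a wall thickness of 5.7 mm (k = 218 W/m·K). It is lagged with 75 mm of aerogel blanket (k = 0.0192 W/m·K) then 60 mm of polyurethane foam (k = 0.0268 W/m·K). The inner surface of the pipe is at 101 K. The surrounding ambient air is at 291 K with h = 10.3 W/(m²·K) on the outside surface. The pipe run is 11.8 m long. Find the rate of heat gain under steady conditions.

Q ≈ 175 W

Treating each annulus and film as a series resistance:
R_aluminium pipe wall = ln(31.7/26)/(2π×218×11.8) = 1.226×10^-5 K/W
R_aerogel blanket = ln(106.7/31.7)/(2π×0.0192×11.8) = 0.8526 K/W
R_polyurethane foam = ln(166.7/106.7)/(2π×0.0268×11.8) = 0.2245 K/W
R_outer film = 1/(h_o·2πr_oL) = 1/(10.3×2π×0.1667×11.8) = 0.007855 K/W
R_total = 1.085 K/W
Q = ΔT/R_total = 190/1.085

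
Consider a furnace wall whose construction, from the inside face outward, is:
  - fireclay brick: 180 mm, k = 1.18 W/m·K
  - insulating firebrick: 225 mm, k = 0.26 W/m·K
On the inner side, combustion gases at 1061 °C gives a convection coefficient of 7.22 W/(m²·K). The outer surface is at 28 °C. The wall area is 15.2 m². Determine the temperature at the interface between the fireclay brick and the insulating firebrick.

T ≈ 801 °C

Treating each layer as a thermal resistance in series:
R_inner film = 1/(h_i·A) = 1/(7.22×15.2) = 0.009112 K/W
R_fireclay brick = L/(kA) = 0.18/(1.18×15.2) = 0.01004 K/W
R_insulating firebrick = L/(kA) = 0.225/(0.26×15.2) = 0.05693 K/W
R_total = 0.07608 K/W;  Q = ΔT/R_total = 1033/0.07608 = 13580 W
T_interface = T_inner − Q·ΣR(inner→interface) = 1061 − 13600×0.01915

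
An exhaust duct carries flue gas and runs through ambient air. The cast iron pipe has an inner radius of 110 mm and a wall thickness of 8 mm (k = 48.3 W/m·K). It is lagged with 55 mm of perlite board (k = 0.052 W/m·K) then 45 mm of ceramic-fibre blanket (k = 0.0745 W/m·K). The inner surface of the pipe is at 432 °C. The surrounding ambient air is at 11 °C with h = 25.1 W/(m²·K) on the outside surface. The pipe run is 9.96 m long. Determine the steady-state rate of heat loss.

Treating each annulus and film as a series resistance:
R_cast iron pipe wall = ln(118/110)/(2π×48.3×9.96) = 2.323×10^-5 K/W
R_perlite board = ln(173/118)/(2π×0.052×9.96) = 0.1176 K/W
R_ceramic-fibre blanket = ln(218/173)/(2π×0.0745×9.96) = 0.04959 K/W
R_outer film = 1/(h_o·2πr_oL) = 1/(25.1×2π×0.218×9.96) = 0.00292 K/W
R_total = 0.1701 K/W
Q = ΔT/R_total = 421/0.1701

Q ≈ 2470 W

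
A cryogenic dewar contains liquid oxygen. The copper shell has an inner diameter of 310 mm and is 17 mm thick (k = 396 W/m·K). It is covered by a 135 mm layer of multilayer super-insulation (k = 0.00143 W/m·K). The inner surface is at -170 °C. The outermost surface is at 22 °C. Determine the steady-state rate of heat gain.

Q ≈ 1.35 W

For a spherical shell R = (1/r₁ − 1/r₂)/(4πk); film R = 1/(h·4πr²). In series:
R_copper shell = (1/0.155 − 1/0.172)/(4π×396) = 1.281×10^-4 K/W
R_multilayer super-insulation = (1/0.172 − 1/0.307)/(4π×0.00143) = 142.3 K/W
R_total = 142.3 K/W
Q = ΔT/R_total = 192/142.3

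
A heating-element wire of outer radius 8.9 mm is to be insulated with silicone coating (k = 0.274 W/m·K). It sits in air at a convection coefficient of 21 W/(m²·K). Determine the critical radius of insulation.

r_cr ≈ 13 mm

For a cylinder r_cr = k/h = 0.274/21
r_cr = 13 mm; since the bare radius (8.9 mm) is below r_cr, adding a thin layer of insulation will *increase* heat loss.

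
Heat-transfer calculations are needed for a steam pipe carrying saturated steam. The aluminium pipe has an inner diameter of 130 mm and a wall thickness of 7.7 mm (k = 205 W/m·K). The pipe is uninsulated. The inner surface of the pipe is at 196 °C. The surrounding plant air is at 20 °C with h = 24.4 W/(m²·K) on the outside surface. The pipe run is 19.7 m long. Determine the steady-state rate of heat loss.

Q ≈ 38600 W

For a radial system each layer contributes R = ln(r_out/r_in)/(2πkL); films add R = 1/(hA).
R_aluminium pipe wall = ln(72.7/65)/(2π×205×19.7) = 4.412×10^-6 K/W
R_outer film = 1/(h_o·2πr_oL) = 1/(24.4×2π×0.0727×19.7) = 0.004554 K/W
R_total = 0.004559 K/W
Q = ΔT/R_total = 176/0.004559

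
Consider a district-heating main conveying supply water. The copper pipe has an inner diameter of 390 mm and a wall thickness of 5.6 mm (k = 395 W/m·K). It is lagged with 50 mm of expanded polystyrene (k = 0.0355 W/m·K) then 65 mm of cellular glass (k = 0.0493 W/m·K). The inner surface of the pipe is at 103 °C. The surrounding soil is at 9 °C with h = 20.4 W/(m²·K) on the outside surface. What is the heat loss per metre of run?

Treating each annulus and film as a series resistance:
R_copper pipe wall = ln(200.6/195)/(2π×395×1) = 1.141×10^-5 K/W
R_expanded polystyrene = ln(250.6/200.6)/(2π×0.0355×1) = 0.9977 K/W
R_cellular glass = ln(315.6/250.6)/(2π×0.0493×1) = 0.7445 K/W
R_outer film = 1/(h_o·2πr_oL) = 1/(20.4×2π×0.3156×1) = 0.02472 K/W
R_total = 1.767 K/W
Q = ΔT/R_total = 94/1.767

q′ ≈ 53.2 W/m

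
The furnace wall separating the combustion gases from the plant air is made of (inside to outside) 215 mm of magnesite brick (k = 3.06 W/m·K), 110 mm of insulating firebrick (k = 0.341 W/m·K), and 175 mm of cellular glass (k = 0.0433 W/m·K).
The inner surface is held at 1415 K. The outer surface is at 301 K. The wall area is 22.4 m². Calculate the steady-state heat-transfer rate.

Using the resistance-network approach (series):
R_magnesite brick = L/(kA) = 0.215/(3.06×22.4) = 0.003137 K/W
R_insulating firebrick = L/(kA) = 0.11/(0.341×22.4) = 0.0144 K/W
R_cellular glass = L/(kA) = 0.175/(0.0433×22.4) = 0.1804 K/W
R_total = 0.198 K/W
Q = ΔT / R_total = 1114 / 0.198

Q ≈ 5630 W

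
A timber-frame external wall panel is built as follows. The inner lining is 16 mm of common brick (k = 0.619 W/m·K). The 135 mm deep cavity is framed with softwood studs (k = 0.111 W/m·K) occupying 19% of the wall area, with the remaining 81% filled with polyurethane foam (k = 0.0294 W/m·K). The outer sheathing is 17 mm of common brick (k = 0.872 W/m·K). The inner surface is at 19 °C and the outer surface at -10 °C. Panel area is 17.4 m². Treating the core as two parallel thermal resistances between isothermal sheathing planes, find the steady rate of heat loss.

Q ≈ 165 W

Sheathing layers in series; stud and cavity paths in parallel between them.
R_inner = 0.016/(0.619×17.4) = 0.001486 K/W
R_stud  = 0.135/(0.111×0.19×17.4) = 0.3679 K/W
R_cav   = 0.135/(0.0294×0.81×17.4) = 0.3258 K/W
1/R_core = 1/R_stud + 1/R_cav → R_core = 0.1728 K/W
R_outer = 0.017/(0.872×17.4) = 0.00112 K/W
R_total = 0.1754 K/W
Q = ΔT/R_total = 29/0.1754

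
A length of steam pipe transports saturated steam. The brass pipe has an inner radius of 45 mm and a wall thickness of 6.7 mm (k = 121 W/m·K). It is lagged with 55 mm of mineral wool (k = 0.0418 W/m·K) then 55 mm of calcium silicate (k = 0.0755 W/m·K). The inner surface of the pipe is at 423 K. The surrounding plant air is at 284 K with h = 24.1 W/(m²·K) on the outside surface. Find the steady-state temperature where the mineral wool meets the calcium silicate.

Per-layer cylindrical resistances, series-summed:
R_brass pipe wall = ln(51.7/45)/(2π×121×1) = 1.826×10^-4 K/W
R_mineral wool = ln(106.7/51.7)/(2π×0.0418×1) = 2.759 K/W
R_calcium silicate = ln(161.7/106.7)/(2π×0.0755×1) = 0.8763 K/W
R_outer film = 1/(h_o·2πr_oL) = 1/(24.1×2π×0.1617×1) = 0.04084 K/W
R_total = 3.676 K/W
Q = ΔT/R_total = 139/3.676
Q = 37.8 W/m
T_interface = T_inner − Q·ΣR(inner→interface) = 423 − 37.8×2.759

T ≈ 319 K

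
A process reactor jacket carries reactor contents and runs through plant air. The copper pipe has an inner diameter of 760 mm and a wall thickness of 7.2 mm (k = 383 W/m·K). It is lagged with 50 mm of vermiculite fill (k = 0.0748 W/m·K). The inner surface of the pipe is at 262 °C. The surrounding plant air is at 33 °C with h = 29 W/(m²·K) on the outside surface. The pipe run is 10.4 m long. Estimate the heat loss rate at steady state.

Q ≈ 8790 W

Treating each annulus and film as a series resistance:
R_copper pipe wall = ln(387.2/380)/(2π×383×10.4) = 7.5×10^-7 K/W
R_vermiculite fill = ln(437.2/387.2)/(2π×0.0748×10.4) = 0.02485 K/W
R_outer film = 1/(h_o·2πr_oL) = 1/(29×2π×0.4372×10.4) = 0.001207 K/W
R_total = 0.02606 K/W
Q = ΔT/R_total = 229/0.02606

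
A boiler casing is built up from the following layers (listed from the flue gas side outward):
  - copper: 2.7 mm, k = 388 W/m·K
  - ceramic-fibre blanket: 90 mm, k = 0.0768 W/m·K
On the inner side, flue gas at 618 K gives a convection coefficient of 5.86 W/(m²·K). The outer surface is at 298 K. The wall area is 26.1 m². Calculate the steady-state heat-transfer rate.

Q ≈ 6220 W

Model the wall as resistances in series:
R_inner film = 1/(h_i·A) = 1/(5.86×26.1) = 0.006538 K/W
R_copper = L/(kA) = 0.0027/(388×26.1) = 2.666×10^-7 K/W
R_ceramic-fibre blanket = L/(kA) = 0.09/(0.0768×26.1) = 0.0449 K/W
R_total = 0.05144 K/W
Q = ΔT / R_total = 320 / 0.05144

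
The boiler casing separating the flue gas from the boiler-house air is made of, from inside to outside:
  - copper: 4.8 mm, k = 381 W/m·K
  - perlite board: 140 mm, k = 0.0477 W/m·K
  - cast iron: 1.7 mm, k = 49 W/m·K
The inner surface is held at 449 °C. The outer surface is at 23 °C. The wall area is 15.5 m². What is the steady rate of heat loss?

Q ≈ 2250 W

Series thermal resistances:
R_copper = L/(kA) = 0.0048/(381×15.5) = 8.128×10^-7 K/W
R_perlite board = L/(kA) = 0.14/(0.0477×15.5) = 0.1894 K/W
R_cast iron = L/(kA) = 0.0017/(49×15.5) = 2.238×10^-6 K/W
R_total = 0.1894 K/W
Q = ΔT / R_total = 426 / 0.1894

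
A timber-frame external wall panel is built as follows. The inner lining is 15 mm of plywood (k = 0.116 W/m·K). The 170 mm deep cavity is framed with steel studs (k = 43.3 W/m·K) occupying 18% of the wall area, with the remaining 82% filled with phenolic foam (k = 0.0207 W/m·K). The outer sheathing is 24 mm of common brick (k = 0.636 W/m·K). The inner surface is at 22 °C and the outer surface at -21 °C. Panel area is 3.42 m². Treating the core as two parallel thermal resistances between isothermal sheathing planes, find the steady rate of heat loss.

Q ≈ 779 W

Sheathing layers in series; stud and cavity paths in parallel between them.
R_inner = 0.015/(0.116×3.42) = 0.03781 K/W
R_stud  = 0.17/(43.3×0.18×3.42) = 0.006378 K/W
R_cav   = 0.17/(0.0207×0.82×3.42) = 2.928 K/W
1/R_core = 1/R_stud + 1/R_cav → R_core = 0.006364 K/W
R_outer = 0.024/(0.636×3.42) = 0.01103 K/W
R_total = 0.05521 K/W
Q = ΔT/R_total = 43/0.05521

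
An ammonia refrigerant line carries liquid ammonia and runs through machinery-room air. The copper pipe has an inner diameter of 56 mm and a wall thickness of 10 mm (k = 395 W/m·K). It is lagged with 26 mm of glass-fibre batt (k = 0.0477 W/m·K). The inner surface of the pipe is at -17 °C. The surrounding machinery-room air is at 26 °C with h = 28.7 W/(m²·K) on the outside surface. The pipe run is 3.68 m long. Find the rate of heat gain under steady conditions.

Treating each annulus and film as a series resistance:
R_copper pipe wall = ln(38/28)/(2π×395×3.68) = 3.344×10^-5 K/W
R_glass-fibre batt = ln(64/38)/(2π×0.0477×3.68) = 0.4726 K/W
R_outer film = 1/(h_o·2πr_oL) = 1/(28.7×2π×0.064×3.68) = 0.02355 K/W
R_total = 0.4962 K/W
Q = ΔT/R_total = 43/0.4962

Q ≈ 86.7 W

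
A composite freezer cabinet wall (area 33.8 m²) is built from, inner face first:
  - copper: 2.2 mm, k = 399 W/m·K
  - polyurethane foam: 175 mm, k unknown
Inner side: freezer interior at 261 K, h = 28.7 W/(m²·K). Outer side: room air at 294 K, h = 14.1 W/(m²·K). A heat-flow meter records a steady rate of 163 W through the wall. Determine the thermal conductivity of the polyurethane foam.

k ≈ 0.026 W/(m·K)

Series thermal resistances:
R_inner film = 1/(h_i·A) = 1/(28.7×33.8) = 0.001031 K/W
R_copper = L/(kA) = 0.0022/(399×33.8) = 1.631×10^-7 K/W
R_outer film = 1/(h_o·A) = 1/(14.1×33.8) = 0.002098 K/W
Sum of known resistances R_other = 0.003129 K/W
Total R = ΔT/Q = 33/163 = 0.2025 K/W
R_polyurethane foam = R_total − R_other = 0.1993 K/W
k = L/(R·A) = 0.175/(0.1993×33.8)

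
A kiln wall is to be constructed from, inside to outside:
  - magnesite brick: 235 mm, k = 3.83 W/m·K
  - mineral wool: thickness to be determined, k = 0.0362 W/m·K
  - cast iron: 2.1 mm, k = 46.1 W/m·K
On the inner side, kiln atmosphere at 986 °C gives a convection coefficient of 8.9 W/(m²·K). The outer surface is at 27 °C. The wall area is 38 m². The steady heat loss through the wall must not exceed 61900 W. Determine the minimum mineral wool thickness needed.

L ≈ 15 mm

Thermal resistances in series:
R_inner film = 1/(h_i·A) = 1/(8.9×38) = 0.002957 K/W
R_magnesite brick = L/(kA) = 0.235/(3.83×38) = 0.001615 K/W
R_cast iron = L/(kA) = 0.0021/(46.1×38) = 1.199×10^-6 K/W
Sum of the known resistances R_other = 0.004573 K/W
Required total resistance R_tot = ΔT/Q_allow = 959/61900 = 0.01549 K/W
R_mineral wool = R_tot − R_other = 0.01092 K/W
L = R·k·A = 0.01092×0.0362×38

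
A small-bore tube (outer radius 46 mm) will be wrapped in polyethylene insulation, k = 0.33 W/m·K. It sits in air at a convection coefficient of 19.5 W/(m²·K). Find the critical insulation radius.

For a cylinder r_cr = k/h = 0.33/19.5
r_cr = 16.9 mm; since the bare radius (46 mm) is above r_cr, any added insulation will reduce heat loss.

r_cr ≈ 16.9 mm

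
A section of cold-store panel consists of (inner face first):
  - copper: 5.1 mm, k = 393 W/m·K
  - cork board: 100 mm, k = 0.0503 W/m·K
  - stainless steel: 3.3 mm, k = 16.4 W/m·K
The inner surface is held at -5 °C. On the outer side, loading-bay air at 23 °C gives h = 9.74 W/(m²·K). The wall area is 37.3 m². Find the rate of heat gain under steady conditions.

Treating each layer as a thermal resistance in series:
R_copper = L/(kA) = 0.0051/(393×37.3) = 3.479×10^-7 K/W
R_cork board = L/(kA) = 0.1/(0.0503×37.3) = 0.0533 K/W
R_stainless steel = L/(kA) = 0.0033/(16.4×37.3) = 5.395×10^-6 K/W
R_outer film = 1/(h_o·A) = 1/(9.74×37.3) = 0.002753 K/W
R_total = 0.05606 K/W
Q = ΔT / R_total = 28 / 0.05606

Q ≈ 499 W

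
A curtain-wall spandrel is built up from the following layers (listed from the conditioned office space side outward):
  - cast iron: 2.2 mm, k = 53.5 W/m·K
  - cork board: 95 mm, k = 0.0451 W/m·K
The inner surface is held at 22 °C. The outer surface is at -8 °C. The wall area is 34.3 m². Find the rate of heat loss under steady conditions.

Q ≈ 488 W

Series thermal resistances:
R_cast iron = L/(kA) = 0.0022/(53.5×34.3) = 1.199×10^-6 K/W
R_cork board = L/(kA) = 0.095/(0.0451×34.3) = 0.06141 K/W
R_total = 0.06141 K/W
Q = ΔT / R_total = 30 / 0.06141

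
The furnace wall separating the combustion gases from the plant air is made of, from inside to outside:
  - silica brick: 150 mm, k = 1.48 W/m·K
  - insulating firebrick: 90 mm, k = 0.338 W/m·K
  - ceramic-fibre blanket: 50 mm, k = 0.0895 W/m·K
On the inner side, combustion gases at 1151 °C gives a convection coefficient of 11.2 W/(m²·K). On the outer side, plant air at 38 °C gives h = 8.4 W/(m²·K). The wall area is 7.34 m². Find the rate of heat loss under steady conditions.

Q ≈ 7200 W

Using the resistance-network approach (series):
R_inner film = 1/(h_i·A) = 1/(11.2×7.34) = 0.01216 K/W
R_silica brick = L/(kA) = 0.15/(1.48×7.34) = 0.01381 K/W
R_insulating firebrick = L/(kA) = 0.09/(0.338×7.34) = 0.03628 K/W
R_ceramic-fibre blanket = L/(kA) = 0.05/(0.0895×7.34) = 0.07611 K/W
R_outer film = 1/(h_o·A) = 1/(8.4×7.34) = 0.01622 K/W
R_total = 0.1546 K/W
Q = ΔT / R_total = 1113 / 0.1546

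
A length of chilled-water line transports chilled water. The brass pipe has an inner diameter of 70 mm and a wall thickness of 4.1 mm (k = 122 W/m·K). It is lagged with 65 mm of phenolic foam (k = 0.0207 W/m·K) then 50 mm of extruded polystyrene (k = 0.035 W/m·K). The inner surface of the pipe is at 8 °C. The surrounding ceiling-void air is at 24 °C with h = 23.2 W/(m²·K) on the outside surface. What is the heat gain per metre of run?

Radial resistances (cylindrical: R_cond = ln(r_o/r_i)/(2πkL), R_conv = 1/(h·2πrL)):
R_brass pipe wall = ln(39.1/35)/(2π×122×1) = 1.445×10^-4 K/W
R_phenolic foam = ln(104.1/39.1)/(2π×0.0207×1) = 7.529 K/W
R_extruded polystyrene = ln(154.1/104.1)/(2π×0.035×1) = 1.784 K/W
R_outer film = 1/(h_o·2πr_oL) = 1/(23.2×2π×0.1541×1) = 0.04452 K/W
R_total = 9.357 K/W
Q = ΔT/R_total = 16/9.357

q′ ≈ 1.71 W/m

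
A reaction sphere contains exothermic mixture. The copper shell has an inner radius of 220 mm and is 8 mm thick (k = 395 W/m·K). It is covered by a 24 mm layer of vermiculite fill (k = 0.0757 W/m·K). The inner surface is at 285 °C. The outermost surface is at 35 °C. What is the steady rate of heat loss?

Radial (spherical) resistances in series:
R_copper shell = (1/0.22 − 1/0.228)/(4π×395) = 3.213×10^-5 K/W
R_vermiculite fill = (1/0.228 − 1/0.252)/(4π×0.0757) = 0.4391 K/W
R_total = 0.4391 K/W
Q = ΔT/R_total = 250/0.4391

Q ≈ 569 W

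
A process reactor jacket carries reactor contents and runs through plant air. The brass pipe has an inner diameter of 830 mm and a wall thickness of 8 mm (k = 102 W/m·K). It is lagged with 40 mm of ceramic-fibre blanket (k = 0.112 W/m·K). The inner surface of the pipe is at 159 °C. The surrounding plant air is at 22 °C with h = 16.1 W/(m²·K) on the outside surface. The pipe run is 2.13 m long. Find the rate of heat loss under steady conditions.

Q ≈ 1950 W

Treating each annulus and film as a series resistance:
R_brass pipe wall = ln(423/415)/(2π×102×2.13) = 1.399×10^-5 K/W
R_ceramic-fibre blanket = ln(463/423)/(2π×0.112×2.13) = 0.06028 K/W
R_outer film = 1/(h_o·2πr_oL) = 1/(16.1×2π×0.463×2.13) = 0.01002 K/W
R_total = 0.07032 K/W
Q = ΔT/R_total = 137/0.07032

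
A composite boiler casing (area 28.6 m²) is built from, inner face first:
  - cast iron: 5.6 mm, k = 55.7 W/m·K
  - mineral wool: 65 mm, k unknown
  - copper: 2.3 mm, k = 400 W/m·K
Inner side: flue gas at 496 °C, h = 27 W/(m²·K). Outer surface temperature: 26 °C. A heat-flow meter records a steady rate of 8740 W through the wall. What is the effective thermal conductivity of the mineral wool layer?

Thermal resistances in series:
R_inner film = 1/(h_i·A) = 1/(27×28.6) = 0.001295 K/W
R_cast iron = L/(kA) = 0.0056/(55.7×28.6) = 3.515×10^-6 K/W
R_copper = L/(kA) = 0.0023/(400×28.6) = 2.01×10^-7 K/W
Sum of known resistances R_other = 0.001299 K/W
Total R = ΔT/Q = 470/8740 = 0.05378 K/W
R_mineral wool = R_total − R_other = 0.05248 K/W
k = L/(R·A) = 0.065/(0.05248×28.6)

k ≈ 0.0433 W/(m·K)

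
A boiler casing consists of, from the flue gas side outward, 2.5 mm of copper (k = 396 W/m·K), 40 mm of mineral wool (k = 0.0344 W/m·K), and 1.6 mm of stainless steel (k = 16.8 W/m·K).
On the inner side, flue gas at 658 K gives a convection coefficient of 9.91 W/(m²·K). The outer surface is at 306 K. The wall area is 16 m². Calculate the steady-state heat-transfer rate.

Using the resistance-network approach (series):
R_inner film = 1/(h_i·A) = 1/(9.91×16) = 0.006307 K/W
R_copper = L/(kA) = 0.0025/(396×16) = 3.946×10^-7 K/W
R_mineral wool = L/(kA) = 0.04/(0.0344×16) = 0.07267 K/W
R_stainless steel = L/(kA) = 0.0016/(16.8×16) = 5.952×10^-6 K/W
R_total = 0.07899 K/W
Q = ΔT / R_total = 352 / 0.07899

Q ≈ 4460 W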